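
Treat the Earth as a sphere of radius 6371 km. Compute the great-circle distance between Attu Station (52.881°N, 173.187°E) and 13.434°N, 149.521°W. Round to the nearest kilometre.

Δλ = -149.521 − 173.187 = -322.708°; wrapped into (−180°, 180°]: 37.292°.
Δφ = 13.434 − 52.881 = -39.447°.
a = sin²(Δφ/2) + cos φ₁ · cos φ₂ · sin²(Δλ/2) = 0.173893.
c = 2·atan2(√a, √(1−a)) = 0.86030 rad → d = 6371·c ≈ 5480.94 km.

5481 km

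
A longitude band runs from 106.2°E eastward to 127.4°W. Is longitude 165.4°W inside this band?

Yes

Band width going east from +106.2° to -127.4°: ((-127.4 − 106.2) mod 360) = 126.4°.
Offset of -165.4° east of the west edge: ((-165.4 − 106.2) mod 360) = 88.4°.
88.4° ≤ 126.4° ⇒ inside.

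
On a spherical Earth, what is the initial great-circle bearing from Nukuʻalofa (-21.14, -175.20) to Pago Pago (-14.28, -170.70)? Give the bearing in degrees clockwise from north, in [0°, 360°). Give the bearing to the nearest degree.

Δλ = -170.70 − -175.20 = 4.50°.
θ = atan2( sin Δλ · cos φ₂ , cos φ₁ · sin φ₂ − sin φ₁ · cos φ₂ · cos Δλ )
  = atan2(0.07603, 0.11837) = 32.715° → normalised to [0°, 360°): 32.715°.

33°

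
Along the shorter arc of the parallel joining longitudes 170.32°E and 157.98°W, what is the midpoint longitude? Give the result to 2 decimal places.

173.83°W

Signed shortest Δλ from +170.32° to -157.98° is +31.70°.
Midpoint longitude = +170.32° + (+31.70°)/2 = +170.32° + 15.85° = +186.17°.
Normalise into (−180°, 180°]: -173.83°.
(The naïve average (+170.32 + -157.98)/2 = 6.17° is on the wrong side of the globe.)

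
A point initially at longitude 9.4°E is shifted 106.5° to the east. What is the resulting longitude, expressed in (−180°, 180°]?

Start at +9.4°; shift +106.5° → +115.9°.
+115.9° already lies in (−180°, 180°].

115.9°E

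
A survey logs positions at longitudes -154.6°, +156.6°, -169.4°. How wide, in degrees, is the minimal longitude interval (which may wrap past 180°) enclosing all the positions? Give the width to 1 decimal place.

48.8°

Sort the longitudes: -169.4°, -154.6°, +156.6°.
Eastward gaps between consecutive values (wrapping around): 14.8°, 311.2°, 34.0°.
Largest gap = 311.2° ⇒ minimal covering band is its complement: 360° − 311.2° = 48.8°.
Band runs from +156.6° eastward to -154.6°, crossing the antimeridian.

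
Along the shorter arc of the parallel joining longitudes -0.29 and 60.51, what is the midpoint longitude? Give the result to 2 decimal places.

+30.11°

Signed shortest Δλ from -0.29° to +60.51° is +60.80°.
Midpoint longitude = -0.29° + (+60.80°)/2 = -0.29° + 30.40° = +30.11°.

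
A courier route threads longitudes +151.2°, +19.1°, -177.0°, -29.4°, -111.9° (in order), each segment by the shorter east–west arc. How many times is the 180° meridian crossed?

Leg 1: +151.2° → +19.1°, shortest Δλ = -132.1° (west) — does not cross 180°.
Leg 2: +19.1° → -177.0°, shortest Δλ = 163.9° (east) — crosses 180°.
Leg 3: -177.0° → -29.4°, shortest Δλ = 147.6° (east) — does not cross 180°.
Leg 4: -29.4° → -111.9°, shortest Δλ = -82.5° (west) — does not cross 180°.
Total crossings: 1.

1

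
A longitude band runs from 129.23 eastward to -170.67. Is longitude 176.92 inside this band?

Band width going east from +129.23° to -170.67°: ((-170.67 − 129.23) mod 360) = 60.10°.
Offset of +176.92° east of the west edge: ((176.92 − 129.23) mod 360) = 47.69°.
47.69° ≤ 60.10° ⇒ inside.

Yes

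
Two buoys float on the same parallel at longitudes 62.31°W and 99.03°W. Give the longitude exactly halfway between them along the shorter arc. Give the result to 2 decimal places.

80.67°W

Signed shortest Δλ from -62.31° to -99.03° is -36.72°.
Midpoint longitude = -62.31° + (-36.72°)/2 = -62.31° − 18.36° = -80.67°.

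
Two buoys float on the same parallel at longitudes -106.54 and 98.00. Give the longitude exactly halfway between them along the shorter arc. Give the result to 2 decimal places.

Signed shortest Δλ from -106.54° to +98.00° is -155.46°.
Midpoint longitude = -106.54° + (-155.46°)/2 = -106.54° − 77.73° = -184.27°.
Normalise into (−180°, 180°]: +175.73°.
(The naïve average (-106.54 + +98.00)/2 = -4.27° is on the wrong side of the globe.)

+175.73°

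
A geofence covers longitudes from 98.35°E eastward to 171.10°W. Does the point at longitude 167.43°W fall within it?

Band width going east from +98.35° to -171.10°: ((-171.10 − 98.35) mod 360) = 90.55°.
Offset of -167.43° east of the west edge: ((-167.43 − 98.35) mod 360) = 94.22°.
94.22° > 90.55° ⇒ outside.

No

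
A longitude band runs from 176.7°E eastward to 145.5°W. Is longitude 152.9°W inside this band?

Yes

Band width going east from +176.7° to -145.5°: ((-145.5 − 176.7) mod 360) = 37.8°.
Offset of -152.9° east of the west edge: ((-152.9 − 176.7) mod 360) = 30.4°.
30.4° ≤ 37.8° ⇒ inside.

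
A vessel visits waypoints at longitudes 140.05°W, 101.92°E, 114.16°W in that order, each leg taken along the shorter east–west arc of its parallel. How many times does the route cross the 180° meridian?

2

Leg 1: -140.05° → +101.92°, shortest Δλ = -118.03° (west) — crosses 180°.
Leg 2: +101.92° → -114.16°, shortest Δλ = 143.92° (east) — crosses 180°.
Total crossings: 2.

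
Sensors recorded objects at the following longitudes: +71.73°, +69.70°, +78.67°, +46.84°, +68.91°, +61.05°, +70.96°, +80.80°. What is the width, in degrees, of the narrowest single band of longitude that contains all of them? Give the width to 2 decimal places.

33.96°

Sort the longitudes: +46.84°, +61.05°, +68.91°, +69.70°, +70.96°, +71.73°, +78.67°, +80.80°.
Eastward gaps between consecutive values (wrapping around): 14.21°, 7.86°, 0.79°, 1.26°, 0.77°, 6.94°, 2.13°, 326.04°.
Largest gap = 326.04° ⇒ minimal covering band is its complement: 360° − 326.04° = 33.96°.
Band runs from +46.84° eastward to +80.80°.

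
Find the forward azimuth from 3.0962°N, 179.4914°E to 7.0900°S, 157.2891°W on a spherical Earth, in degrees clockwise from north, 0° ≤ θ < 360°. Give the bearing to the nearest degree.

114°

Δλ = -157.2891 − 179.4914 = -336.7805°; wrapped into (−180°, 180°]: 23.2195°.
θ = atan2( sin Δλ · cos φ₂ , cos φ₁ · sin φ₂ − sin φ₁ · cos φ₂ · cos Δλ )
  = atan2(0.39124, -0.17251) = 113.794° → normalised to [0°, 360°): 113.794°.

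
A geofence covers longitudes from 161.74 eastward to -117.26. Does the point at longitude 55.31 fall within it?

No

Band width going east from +161.74° to -117.26°: ((-117.26 − 161.74) mod 360) = 81.00°.
Offset of +55.31° east of the west edge: ((55.31 − 161.74) mod 360) = 253.57°.
253.57° > 81.00° ⇒ outside.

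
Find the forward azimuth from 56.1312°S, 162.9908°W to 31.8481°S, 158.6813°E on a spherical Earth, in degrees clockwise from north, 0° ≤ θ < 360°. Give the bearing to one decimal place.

296.2°

Δλ = 158.6813 − -162.9908 = 321.6721°; wrapped into (−180°, 180°]: -38.3279°.
θ = atan2( sin Δλ · cos φ₂ , cos φ₁ · sin φ₂ − sin φ₁ · cos φ₂ · cos Δλ )
  = atan2(-0.52680, 0.25923) = -63.799° → normalised to [0°, 360°): 296.201°.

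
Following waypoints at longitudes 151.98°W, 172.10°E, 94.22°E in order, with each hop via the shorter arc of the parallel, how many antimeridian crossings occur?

1

Leg 1: -151.98° → +172.10°, shortest Δλ = -35.92° (west) — crosses 180°.
Leg 2: +172.10° → +94.22°, shortest Δλ = -77.88° (west) — does not cross 180°.
Total crossings: 1.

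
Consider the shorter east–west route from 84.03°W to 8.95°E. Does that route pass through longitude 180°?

Signed shortest Δλ = ((8.95 − -84.03 + 180) mod 360) − 180 = 92.98°.
Going east by 92.98° from -84.03° reaches +8.95° without touching 180°.

No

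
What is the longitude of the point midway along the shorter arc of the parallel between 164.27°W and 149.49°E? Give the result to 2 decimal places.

Signed shortest Δλ from -164.27° to +149.49° is -46.24°.
Midpoint longitude = -164.27° + (-46.24°)/2 = -164.27° − 23.12° = -187.39°.
Normalise into (−180°, 180°]: +172.61°.
(The naïve average (-164.27 + +149.49)/2 = -7.39° is on the wrong side of the globe.)

172.61°E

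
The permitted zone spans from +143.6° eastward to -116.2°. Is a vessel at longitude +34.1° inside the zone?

Band width going east from +143.6° to -116.2°: ((-116.2 − 143.6) mod 360) = 100.2°.
Offset of +34.1° east of the west edge: ((34.1 − 143.6) mod 360) = 250.5°.
250.5° > 100.2° ⇒ outside.

No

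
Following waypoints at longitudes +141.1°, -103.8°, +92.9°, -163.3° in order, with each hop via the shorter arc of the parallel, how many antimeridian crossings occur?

Leg 1: +141.1° → -103.8°, shortest Δλ = 115.1° (east) — crosses 180°.
Leg 2: -103.8° → +92.9°, shortest Δλ = -163.3° (west) — crosses 180°.
Leg 3: +92.9° → -163.3°, shortest Δλ = 103.8° (east) — crosses 180°.
Total crossings: 3.

3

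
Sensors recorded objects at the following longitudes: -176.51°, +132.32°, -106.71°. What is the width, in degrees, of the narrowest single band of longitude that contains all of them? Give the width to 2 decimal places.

120.97°

Sort the longitudes: -176.51°, -106.71°, +132.32°.
Eastward gaps between consecutive values (wrapping around): 69.80°, 239.03°, 51.17°.
Largest gap = 239.03° ⇒ minimal covering band is its complement: 360° − 239.03° = 120.97°.
Band runs from +132.32° eastward to -106.71°, crossing the antimeridian.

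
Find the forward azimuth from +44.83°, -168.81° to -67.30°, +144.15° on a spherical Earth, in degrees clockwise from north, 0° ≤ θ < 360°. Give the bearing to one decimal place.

198.6°

Δλ = 144.15 − -168.81 = 312.96°; wrapped into (−180°, 180°]: -47.04°.
θ = atan2( sin Δλ · cos φ₂ , cos φ₁ · sin φ₂ − sin φ₁ · cos φ₂ · cos Δλ )
  = atan2(-0.28242, -0.83968) = -161.410° → normalised to [0°, 360°): 198.590°.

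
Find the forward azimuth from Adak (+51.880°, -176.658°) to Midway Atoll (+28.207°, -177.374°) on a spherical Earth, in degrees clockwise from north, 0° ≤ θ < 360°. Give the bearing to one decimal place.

Δλ = -177.374 − -176.658 = -0.716°.
θ = atan2( sin Δλ · cos φ₂ , cos φ₁ · sin φ₂ − sin φ₁ · cos φ₂ · cos Δλ )
  = atan2(-0.01101, -0.40146) = -178.429° → normalised to [0°, 360°): 181.571°.

181.6°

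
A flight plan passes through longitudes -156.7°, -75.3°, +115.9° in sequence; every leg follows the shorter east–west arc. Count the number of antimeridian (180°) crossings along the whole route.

Leg 1: -156.7° → -75.3°, shortest Δλ = 81.4° (east) — does not cross 180°.
Leg 2: -75.3° → +115.9°, shortest Δλ = -168.8° (west) — crosses 180°.
Total crossings: 1.

1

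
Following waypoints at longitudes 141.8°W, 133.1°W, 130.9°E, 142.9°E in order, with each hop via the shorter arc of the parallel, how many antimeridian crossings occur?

Leg 1: -141.8° → -133.1°, shortest Δλ = 8.7° (east) — does not cross 180°.
Leg 2: -133.1° → +130.9°, shortest Δλ = -96.0° (west) — crosses 180°.
Leg 3: +130.9° → +142.9°, shortest Δλ = 12.0° (east) — does not cross 180°.
Total crossings: 1.

1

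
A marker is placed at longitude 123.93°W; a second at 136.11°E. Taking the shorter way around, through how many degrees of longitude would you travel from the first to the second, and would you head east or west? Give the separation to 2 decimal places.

99.96° west

Raw difference: 136.11 − -123.93 = 260.04°.
Normalise into (−180°, 180°]: 260.04° − 360° = -99.96°.
Negative ⇒ the second point lies to the west; separation 99.96°.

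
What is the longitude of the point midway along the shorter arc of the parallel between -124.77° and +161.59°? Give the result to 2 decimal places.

-161.59°

Signed shortest Δλ from -124.77° to +161.59° is -73.64°.
Midpoint longitude = -124.77° + (-73.64°)/2 = -124.77° − 36.82° = -161.59°.
(The naïve average (-124.77 + +161.59)/2 = 18.41° is on the wrong side of the globe.)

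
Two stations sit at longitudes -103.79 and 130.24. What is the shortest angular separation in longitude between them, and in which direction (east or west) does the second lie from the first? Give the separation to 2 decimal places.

125.97° west

Raw difference: 130.24 − -103.79 = 234.03°.
Normalise into (−180°, 180°]: 234.03° − 360° = -125.97°.
Negative ⇒ the second point lies to the west; separation 125.97°.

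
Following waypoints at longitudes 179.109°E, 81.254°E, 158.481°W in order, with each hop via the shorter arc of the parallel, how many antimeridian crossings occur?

1

Leg 1: +179.109° → +81.254°, shortest Δλ = -97.855° (west) — does not cross 180°.
Leg 2: +81.254° → -158.481°, shortest Δλ = 120.265° (east) — crosses 180°.
Total crossings: 1.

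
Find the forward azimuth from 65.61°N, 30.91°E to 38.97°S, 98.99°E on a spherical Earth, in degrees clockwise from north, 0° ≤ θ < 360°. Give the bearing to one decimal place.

126.0°

Δλ = 98.99 − 30.91 = 68.08°.
θ = atan2( sin Δλ · cos φ₂ , cos φ₁ · sin φ₂ − sin φ₁ · cos φ₂ · cos Δλ )
  = atan2(0.72127, -0.52405) = 126.001° → normalised to [0°, 360°): 126.001°.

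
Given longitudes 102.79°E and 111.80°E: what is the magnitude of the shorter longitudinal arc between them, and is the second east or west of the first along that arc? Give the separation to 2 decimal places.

Raw difference: 111.80 − 102.79 = 9.01°.
Normalise into (−180°, 180°]: 9.01° stays 9.01°.
Positive ⇒ the second point lies to the east; separation 9.01°.

9.01° east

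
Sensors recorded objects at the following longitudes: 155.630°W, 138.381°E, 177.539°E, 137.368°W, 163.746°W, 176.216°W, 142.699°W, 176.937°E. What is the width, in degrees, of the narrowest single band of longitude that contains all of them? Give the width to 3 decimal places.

84.251°

Sort the longitudes: -176.216°, -163.746°, -155.630°, -142.699°, -137.368°, +138.381°, +176.937°, +177.539°.
Eastward gaps between consecutive values (wrapping around): 12.470°, 8.116°, 12.931°, 5.331°, 275.749°, 38.556°, 0.602°, 6.245°.
Largest gap = 275.749° ⇒ minimal covering band is its complement: 360° − 275.749° = 84.251°.
Band runs from +138.381° eastward to -137.368°, crossing the antimeridian.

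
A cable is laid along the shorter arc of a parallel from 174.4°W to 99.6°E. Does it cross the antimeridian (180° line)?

Naïve |99.6 − -174.4| = 274.0° > 180°, so the shorter arc goes the other way round — across 180°.
Signed shortest Δλ = ((99.6 − -174.4 + 180) mod 360) − 180 = -86.0°.
Going west by 86.0° from -174.4° passes through 180° before reaching +99.6°.

Yes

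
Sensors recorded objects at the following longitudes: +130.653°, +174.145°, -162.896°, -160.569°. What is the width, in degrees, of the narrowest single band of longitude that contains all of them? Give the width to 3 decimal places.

Sort the longitudes: -162.896°, -160.569°, +130.653°, +174.145°.
Eastward gaps between consecutive values (wrapping around): 2.327°, 291.222°, 43.492°, 22.959°.
Largest gap = 291.222° ⇒ minimal covering band is its complement: 360° − 291.222° = 68.778°.
Band runs from +130.653° eastward to -160.569°, crossing the antimeridian.

68.778°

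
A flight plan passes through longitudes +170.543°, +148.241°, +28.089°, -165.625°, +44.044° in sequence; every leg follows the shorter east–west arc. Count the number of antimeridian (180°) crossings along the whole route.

Leg 1: +170.543° → +148.241°, shortest Δλ = -22.302° (west) — does not cross 180°.
Leg 2: +148.241° → +28.089°, shortest Δλ = -120.152° (west) — does not cross 180°.
Leg 3: +28.089° → -165.625°, shortest Δλ = 166.286° (east) — crosses 180°.
Leg 4: -165.625° → +44.044°, shortest Δλ = -150.331° (west) — crosses 180°.
Total crossings: 2.

2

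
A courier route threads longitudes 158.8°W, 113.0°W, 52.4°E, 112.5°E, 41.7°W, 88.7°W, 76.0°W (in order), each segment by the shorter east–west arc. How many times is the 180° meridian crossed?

Leg 1: -158.8° → -113.0°, shortest Δλ = 45.8° (east) — does not cross 180°.
Leg 2: -113.0° → +52.4°, shortest Δλ = 165.4° (east) — does not cross 180°.
Leg 3: +52.4° → +112.5°, shortest Δλ = 60.1° (east) — does not cross 180°.
Leg 4: +112.5° → -41.7°, shortest Δλ = -154.2° (west) — does not cross 180°.
Leg 5: -41.7° → -88.7°, shortest Δλ = -47.0° (west) — does not cross 180°.
Leg 6: -88.7° → -76.0°, shortest Δλ = 12.7° (east) — does not cross 180°.
Total crossings: 0.

0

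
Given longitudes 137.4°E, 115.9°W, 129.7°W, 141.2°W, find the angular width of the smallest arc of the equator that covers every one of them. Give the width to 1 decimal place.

106.7°

Sort the longitudes: -141.2°, -129.7°, -115.9°, +137.4°.
Eastward gaps between consecutive values (wrapping around): 11.5°, 13.8°, 253.3°, 81.4°.
Largest gap = 253.3° ⇒ minimal covering band is its complement: 360° − 253.3° = 106.7°.
Band runs from +137.4° eastward to -115.9°, crossing the antimeridian.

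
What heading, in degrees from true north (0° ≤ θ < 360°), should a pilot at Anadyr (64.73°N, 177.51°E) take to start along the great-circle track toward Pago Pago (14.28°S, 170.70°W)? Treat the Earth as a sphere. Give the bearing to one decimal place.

Δλ = -170.70 − 177.51 = -348.21°; wrapped into (−180°, 180°]: 11.79°.
θ = atan2( sin Δλ · cos φ₂ , cos φ₁ · sin φ₂ − sin φ₁ · cos φ₂ · cos Δλ )
  = atan2(0.19801, -0.96317) = 168.383° → normalised to [0°, 360°): 168.383°.

168.4°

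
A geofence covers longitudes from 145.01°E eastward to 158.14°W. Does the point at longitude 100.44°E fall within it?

Band width going east from +145.01° to -158.14°: ((-158.14 − 145.01) mod 360) = 56.85°.
Offset of +100.44° east of the west edge: ((100.44 − 145.01) mod 360) = 315.43°.
315.43° > 56.85° ⇒ outside.

No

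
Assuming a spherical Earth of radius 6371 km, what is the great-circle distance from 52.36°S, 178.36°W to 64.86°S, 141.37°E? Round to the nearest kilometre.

2649 km

Δλ = 141.37 − -178.36 = 319.73°; wrapped into (−180°, 180°]: -40.27°.
Δφ = -64.86 − -52.36 = -12.50°.
a = sin²(Δφ/2) + cos φ₁ · cos φ₂ · sin²(Δλ/2) = 0.042595.
c = 2·atan2(√a, √(1−a)) = 0.41576 rad → d = 6371·c ≈ 2648.81 km.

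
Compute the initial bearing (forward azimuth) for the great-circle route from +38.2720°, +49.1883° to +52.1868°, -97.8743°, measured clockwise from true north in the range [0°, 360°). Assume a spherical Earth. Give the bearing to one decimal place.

340.5°

Δλ = -97.8743 − 49.1883 = -147.0626°.
θ = atan2( sin Δλ · cos φ₂ , cos φ₁ · sin φ₂ − sin φ₁ · cos φ₂ · cos Δλ )
  = atan2(-0.33335, 0.93893) = -19.546° → normalised to [0°, 360°): 340.454°.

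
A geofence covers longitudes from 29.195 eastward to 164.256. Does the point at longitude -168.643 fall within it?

Band width going east from +29.195° to +164.256°: ((164.256 − 29.195) mod 360) = 135.061°.
Offset of -168.643° east of the west edge: ((-168.643 − 29.195) mod 360) = 162.162°.
162.162° > 135.061° ⇒ outside.

No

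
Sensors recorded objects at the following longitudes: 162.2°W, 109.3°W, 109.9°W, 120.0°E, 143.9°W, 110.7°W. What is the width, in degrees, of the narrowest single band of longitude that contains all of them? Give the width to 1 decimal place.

Sort the longitudes: -162.2°, -143.9°, -110.7°, -109.9°, -109.3°, +120.0°.
Eastward gaps between consecutive values (wrapping around): 18.3°, 33.2°, 0.8°, 0.6°, 229.3°, 77.8°.
Largest gap = 229.3° ⇒ minimal covering band is its complement: 360° − 229.3° = 130.7°.
Band runs from +120.0° eastward to -109.3°, crossing the antimeridian.

130.7°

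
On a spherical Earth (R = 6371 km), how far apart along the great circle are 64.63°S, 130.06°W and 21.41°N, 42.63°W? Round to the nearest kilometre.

12029 km

Δλ = -42.63 − -130.06 = 87.43°.
Δφ = 21.41 − -64.63 = 86.04°.
a = sin²(Δφ/2) + cos φ₁ · cos φ₂ · sin²(Δλ/2) = 0.655974.
c = 2·atan2(√a, √(1−a)) = 1.88804 rad → d = 6371·c ≈ 12028.70 km.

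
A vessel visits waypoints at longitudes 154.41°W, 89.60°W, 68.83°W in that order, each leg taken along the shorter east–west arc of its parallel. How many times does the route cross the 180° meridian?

0

Leg 1: -154.41° → -89.60°, shortest Δλ = 64.81° (east) — does not cross 180°.
Leg 2: -89.60° → -68.83°, shortest Δλ = 20.77° (east) — does not cross 180°.
Total crossings: 0.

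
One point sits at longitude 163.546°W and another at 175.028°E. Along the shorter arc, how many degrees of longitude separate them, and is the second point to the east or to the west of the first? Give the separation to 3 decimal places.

Raw difference: 175.028 − -163.546 = 338.574°.
Normalise into (−180°, 180°]: 338.574° − 360° = -21.426°.
Negative ⇒ the second point lies to the west; separation 21.426°.

21.426° west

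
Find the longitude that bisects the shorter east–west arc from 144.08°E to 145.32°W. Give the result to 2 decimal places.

179.38°E

Signed shortest Δλ from +144.08° to -145.32° is +70.60°.
Midpoint longitude = +144.08° + (+70.60°)/2 = +144.08° + 35.30° = +179.38°.
(The naïve average (+144.08 + -145.32)/2 = -0.62° is on the wrong side of the globe.)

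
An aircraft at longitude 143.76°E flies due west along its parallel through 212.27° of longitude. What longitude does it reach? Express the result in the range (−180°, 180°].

68.51°W

Start at +143.76°; shift −212.27° → -68.51°.
-68.51° already lies in (−180°, 180°].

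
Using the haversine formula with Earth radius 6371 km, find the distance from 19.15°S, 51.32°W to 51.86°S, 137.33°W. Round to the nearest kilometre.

Δλ = -137.33 − -51.32 = -86.01°.
Δφ = -51.86 − -19.15 = -32.71°.
a = sin²(Δφ/2) + cos φ₁ · cos φ₂ · sin²(Δλ/2) = 0.350699.
c = 2·atan2(√a, √(1−a)) = 1.26757 rad → d = 6371·c ≈ 8075.68 km.

8076 km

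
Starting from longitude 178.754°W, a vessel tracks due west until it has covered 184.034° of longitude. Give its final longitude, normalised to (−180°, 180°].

Start at -178.754°; shift −184.034° → -362.788°.
-362.788° lies outside (−180°, 180°]; add 360° → -2.788°.

2.788°W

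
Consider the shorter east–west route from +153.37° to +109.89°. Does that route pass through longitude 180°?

Signed shortest Δλ = ((109.89 − 153.37 + 180) mod 360) − 180 = -43.48°.
Going west by 43.48° from +153.37° reaches +109.89° without touching 180°.

No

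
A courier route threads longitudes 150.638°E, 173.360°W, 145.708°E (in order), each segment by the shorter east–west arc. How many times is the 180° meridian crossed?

Leg 1: +150.638° → -173.360°, shortest Δλ = 36.002° (east) — crosses 180°.
Leg 2: -173.360° → +145.708°, shortest Δλ = -40.932° (west) — crosses 180°.
Total crossings: 2.

2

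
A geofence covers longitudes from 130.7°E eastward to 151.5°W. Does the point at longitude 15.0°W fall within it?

No

Band width going east from +130.7° to -151.5°: ((-151.5 − 130.7) mod 360) = 77.8°.
Offset of -15.0° east of the west edge: ((-15.0 − 130.7) mod 360) = 214.3°.
214.3° > 77.8° ⇒ outside.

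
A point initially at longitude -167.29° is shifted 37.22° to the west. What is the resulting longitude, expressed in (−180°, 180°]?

+155.49°

Start at -167.29°; shift −37.22° → -204.51°.
-204.51° lies outside (−180°, 180°]; add 360° → +155.49°.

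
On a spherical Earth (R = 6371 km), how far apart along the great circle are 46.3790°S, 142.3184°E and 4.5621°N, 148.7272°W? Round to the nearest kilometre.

8794 km

Δλ = -148.7272 − 142.3184 = -291.0456°; wrapped into (−180°, 180°]: 68.9544°.
Δφ = 4.5621 − -46.3790 = 50.9411°.
a = sin²(Δφ/2) + cos φ₁ · cos φ₂ · sin²(Δλ/2) = 0.405310.
c = 2·atan2(√a, √(1−a)) = 1.38027 rad → d = 6371·c ≈ 8793.67 km.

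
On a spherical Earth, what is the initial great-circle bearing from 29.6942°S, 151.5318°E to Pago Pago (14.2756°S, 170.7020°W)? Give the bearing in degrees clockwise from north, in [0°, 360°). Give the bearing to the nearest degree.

74°

Δλ = -170.7020 − 151.5318 = -322.2338°; wrapped into (−180°, 180°]: 37.7662°.
θ = atan2( sin Δλ · cos φ₂ , cos φ₁ · sin φ₂ − sin φ₁ · cos φ₂ · cos Δλ )
  = atan2(0.59353, 0.16530) = 74.437° → normalised to [0°, 360°): 74.437°.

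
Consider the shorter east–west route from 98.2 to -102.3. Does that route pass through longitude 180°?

Yes

Naïve |-102.3 − 98.2| = 200.5° > 180°, so the shorter arc goes the other way round — across 180°.
Signed shortest Δλ = ((-102.3 − 98.2 + 180) mod 360) − 180 = 159.5°.
Going east by 159.5° from +98.2° passes through 180° before reaching -102.3°.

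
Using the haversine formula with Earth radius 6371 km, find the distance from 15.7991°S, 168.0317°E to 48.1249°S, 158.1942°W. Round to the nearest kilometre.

4732 km

Δλ = -158.1942 − 168.0317 = -326.2259°; wrapped into (−180°, 180°]: 33.7741°.
Δφ = -48.1249 − -15.7991 = -32.3258°.
a = sin²(Δφ/2) + cos φ₁ · cos φ₂ · sin²(Δλ/2) = 0.131687.
c = 2·atan2(√a, √(1−a)) = 0.74273 rad → d = 6371·c ≈ 4731.93 km.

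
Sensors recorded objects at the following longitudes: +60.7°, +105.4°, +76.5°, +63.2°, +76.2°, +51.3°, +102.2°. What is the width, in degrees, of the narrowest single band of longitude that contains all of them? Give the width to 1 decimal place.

54.1°

Sort the longitudes: +51.3°, +60.7°, +63.2°, +76.2°, +76.5°, +102.2°, +105.4°.
Eastward gaps between consecutive values (wrapping around): 9.4°, 2.5°, 13.0°, 0.3°, 25.7°, 3.2°, 305.9°.
Largest gap = 305.9° ⇒ minimal covering band is its complement: 360° − 305.9° = 54.1°.
Band runs from +51.3° eastward to +105.4°.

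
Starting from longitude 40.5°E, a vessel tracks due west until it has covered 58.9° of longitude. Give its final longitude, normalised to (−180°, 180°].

18.4°W

Start at +40.5°; shift −58.9° → -18.4°.
-18.4° already lies in (−180°, 180°].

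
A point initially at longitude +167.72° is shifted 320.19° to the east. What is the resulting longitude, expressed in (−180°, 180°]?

+127.91°

Start at +167.72°; shift +320.19° → +487.91°.
+487.91° lies outside (−180°, 180°]; subtract 360° → +127.91°.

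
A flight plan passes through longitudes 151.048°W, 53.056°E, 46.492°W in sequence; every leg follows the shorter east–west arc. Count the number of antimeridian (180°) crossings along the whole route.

Leg 1: -151.048° → +53.056°, shortest Δλ = -155.896° (west) — crosses 180°.
Leg 2: +53.056° → -46.492°, shortest Δλ = -99.548° (west) — does not cross 180°.
Total crossings: 1.

1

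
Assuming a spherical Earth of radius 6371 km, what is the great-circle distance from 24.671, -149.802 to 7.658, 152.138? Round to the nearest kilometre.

6433 km

Δλ = 152.138 − -149.802 = 301.940°; wrapped into (−180°, 180°]: -58.060°.
Δφ = 7.658 − 24.671 = -17.013°.
a = sin²(Δφ/2) + cos φ₁ · cos φ₂ · sin²(Δλ/2) = 0.233962.
c = 2·atan2(√a, √(1−a)) = 1.00975 rad → d = 6371·c ≈ 6433.09 km.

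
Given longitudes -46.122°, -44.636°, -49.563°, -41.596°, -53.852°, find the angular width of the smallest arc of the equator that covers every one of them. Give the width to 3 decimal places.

Sort the longitudes: -53.852°, -49.563°, -46.122°, -44.636°, -41.596°.
Eastward gaps between consecutive values (wrapping around): 4.289°, 3.441°, 1.486°, 3.040°, 347.744°.
Largest gap = 347.744° ⇒ minimal covering band is its complement: 360° − 347.744° = 12.256°.
Band runs from -53.852° eastward to -41.596°.

12.256°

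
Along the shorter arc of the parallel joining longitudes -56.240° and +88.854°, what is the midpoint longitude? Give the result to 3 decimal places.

+16.307°

Signed shortest Δλ from -56.240° to +88.854° is +145.094°.
Midpoint longitude = -56.240° + (+145.094°)/2 = -56.240° + 72.547° = +16.307°.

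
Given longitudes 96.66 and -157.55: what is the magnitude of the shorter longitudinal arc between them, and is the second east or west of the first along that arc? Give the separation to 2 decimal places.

Raw difference: -157.55 − 96.66 = -254.21°.
Normalise into (−180°, 180°]: -254.21° + 360° = 105.79°.
Positive ⇒ the second point lies to the east; separation 105.79°.

105.79° east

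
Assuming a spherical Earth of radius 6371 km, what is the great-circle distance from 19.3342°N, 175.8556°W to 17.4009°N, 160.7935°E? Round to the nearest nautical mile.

Δλ = 160.7935 − -175.8556 = 336.6491°; wrapped into (−180°, 180°]: -23.3509°.
Δφ = 17.4009 − 19.3342 = -1.9333°.
a = sin²(Δφ/2) + cos φ₁ · cos φ₂ · sin²(Δλ/2) = 0.037159.
c = 2·atan2(√a, √(1−a)) = 0.38796 rad → d = 6371·c ≈ 2471.71 km ≈ 1334.62 nmi.

1335 nmi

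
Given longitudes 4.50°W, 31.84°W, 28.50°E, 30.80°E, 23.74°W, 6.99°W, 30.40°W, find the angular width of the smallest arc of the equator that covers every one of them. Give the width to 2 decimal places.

Sort the longitudes: -31.84°, -30.40°, -23.74°, -6.99°, -4.50°, +28.50°, +30.80°.
Eastward gaps between consecutive values (wrapping around): 1.44°, 6.66°, 16.75°, 2.49°, 33.00°, 2.30°, 297.36°.
Largest gap = 297.36° ⇒ minimal covering band is its complement: 360° − 297.36° = 62.64°.
Band runs from -31.84° eastward to +30.80°.

62.64°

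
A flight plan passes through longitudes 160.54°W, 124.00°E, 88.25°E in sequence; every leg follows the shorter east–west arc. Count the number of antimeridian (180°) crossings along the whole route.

Leg 1: -160.54° → +124.00°, shortest Δλ = -75.46° (west) — crosses 180°.
Leg 2: +124.00° → +88.25°, shortest Δλ = -35.75° (west) — does not cross 180°.
Total crossings: 1.

1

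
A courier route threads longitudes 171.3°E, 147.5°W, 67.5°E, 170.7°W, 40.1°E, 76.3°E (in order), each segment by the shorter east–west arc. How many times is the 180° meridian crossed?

Leg 1: +171.3° → -147.5°, shortest Δλ = 41.2° (east) — crosses 180°.
Leg 2: -147.5° → +67.5°, shortest Δλ = -145.0° (west) — crosses 180°.
Leg 3: +67.5° → -170.7°, shortest Δλ = 121.8° (east) — crosses 180°.
Leg 4: -170.7° → +40.1°, shortest Δλ = -149.2° (west) — crosses 180°.
Leg 5: +40.1° → +76.3°, shortest Δλ = 36.2° (east) — does not cross 180°.
Total crossings: 4.

4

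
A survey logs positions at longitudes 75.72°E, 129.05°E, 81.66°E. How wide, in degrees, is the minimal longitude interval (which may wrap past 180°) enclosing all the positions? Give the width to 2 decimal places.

53.33°

Sort the longitudes: +75.72°, +81.66°, +129.05°.
Eastward gaps between consecutive values (wrapping around): 5.94°, 47.39°, 306.67°.
Largest gap = 306.67° ⇒ minimal covering band is its complement: 360° − 306.67° = 53.33°.
Band runs from +75.72° eastward to +129.05°.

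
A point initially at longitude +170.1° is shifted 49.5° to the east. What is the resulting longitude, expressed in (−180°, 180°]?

-140.4°

Start at +170.1°; shift +49.5° → +219.6°.
+219.6° lies outside (−180°, 180°]; subtract 360° → -140.4°.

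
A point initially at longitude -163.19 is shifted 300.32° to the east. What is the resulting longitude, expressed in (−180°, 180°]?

Start at -163.19°; shift +300.32° → +137.13°.
+137.13° already lies in (−180°, 180°].

+137.13°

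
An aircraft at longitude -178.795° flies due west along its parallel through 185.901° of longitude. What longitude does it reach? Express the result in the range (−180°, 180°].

-4.696°

Start at -178.795°; shift −185.901° → -364.696°.
-364.696° lies outside (−180°, 180°]; add 360° → -4.696°.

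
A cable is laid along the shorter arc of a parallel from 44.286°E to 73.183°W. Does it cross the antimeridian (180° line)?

Signed shortest Δλ = ((-73.183 − 44.286 + 180) mod 360) − 180 = -117.469°.
Going west by 117.469° from +44.286° reaches -73.183° without touching 180°.

No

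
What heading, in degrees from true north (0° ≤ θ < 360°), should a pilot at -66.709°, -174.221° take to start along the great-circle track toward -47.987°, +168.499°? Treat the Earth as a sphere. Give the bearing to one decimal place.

325.9°

Δλ = 168.499 − -174.221 = 342.720°; wrapped into (−180°, 180°]: -17.280°.
θ = atan2( sin Δλ · cos φ₂ , cos φ₁ · sin φ₂ − sin φ₁ · cos φ₂ · cos Δλ )
  = atan2(-0.19881, 0.29323) = -34.137° → normalised to [0°, 360°): 325.863°.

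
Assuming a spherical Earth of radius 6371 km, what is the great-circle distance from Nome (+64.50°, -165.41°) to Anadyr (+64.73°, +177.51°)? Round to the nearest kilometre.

Δλ = 177.51 − -165.41 = 342.92°; wrapped into (−180°, 180°]: -17.08°.
Δφ = 64.73 − 64.50 = 0.23°.
a = sin²(Δφ/2) + cos φ₁ · cos φ₂ · sin²(Δλ/2) = 0.004057.
c = 2·atan2(√a, √(1−a)) = 0.12747 rad → d = 6371·c ≈ 812.12 km.

812 km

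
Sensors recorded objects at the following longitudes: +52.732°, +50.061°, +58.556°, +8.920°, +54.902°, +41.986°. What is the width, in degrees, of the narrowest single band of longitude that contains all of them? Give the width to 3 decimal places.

49.636°

Sort the longitudes: +8.920°, +41.986°, +50.061°, +52.732°, +54.902°, +58.556°.
Eastward gaps between consecutive values (wrapping around): 33.066°, 8.075°, 2.671°, 2.170°, 3.654°, 310.364°.
Largest gap = 310.364° ⇒ minimal covering band is its complement: 360° − 310.364° = 49.636°.
Band runs from +8.920° eastward to +58.556°.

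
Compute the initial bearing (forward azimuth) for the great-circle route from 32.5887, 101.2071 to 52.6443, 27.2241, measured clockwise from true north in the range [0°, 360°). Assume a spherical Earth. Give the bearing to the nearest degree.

315°

Δλ = 27.2241 − 101.2071 = -73.9830°.
θ = atan2( sin Δλ · cos φ₂ , cos φ₁ · sin φ₂ − sin φ₁ · cos φ₂ · cos Δλ )
  = atan2(-0.58321, 0.57956) = -45.180° → normalised to [0°, 360°): 314.820°.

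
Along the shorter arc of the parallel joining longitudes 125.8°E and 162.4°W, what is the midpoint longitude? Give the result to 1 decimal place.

161.7°E

Signed shortest Δλ from +125.8° to -162.4° is +71.8°.
Midpoint longitude = +125.8° + (+71.8°)/2 = +125.8° + 35.9° = +161.7°.
(The naïve average (+125.8 + -162.4)/2 = -18.3° is on the wrong side of the globe.)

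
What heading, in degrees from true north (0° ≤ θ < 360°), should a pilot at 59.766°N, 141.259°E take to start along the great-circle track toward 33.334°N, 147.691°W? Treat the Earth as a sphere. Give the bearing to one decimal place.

Δλ = -147.691 − 141.259 = -288.950°; wrapped into (−180°, 180°]: 71.050°.
θ = atan2( sin Δλ · cos φ₂ , cos φ₁ · sin φ₂ − sin φ₁ · cos φ₂ · cos Δλ )
  = atan2(0.79020, 0.04229) = 86.937° → normalised to [0°, 360°): 86.937°.

86.9°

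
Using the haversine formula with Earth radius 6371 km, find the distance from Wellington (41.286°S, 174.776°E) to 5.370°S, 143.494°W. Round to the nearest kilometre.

5746 km

Δλ = -143.494 − 174.776 = -318.270°; wrapped into (−180°, 180°]: 41.730°.
Δφ = -5.370 − -41.286 = 35.916°.
a = sin²(Δφ/2) + cos φ₁ · cos φ₂ · sin²(Δλ/2) = 0.189965.
c = 2·atan2(√a, √(1−a)) = 0.90196 rad → d = 6371·c ≈ 5746.41 km.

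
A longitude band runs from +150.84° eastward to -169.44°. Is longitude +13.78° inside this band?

Band width going east from +150.84° to -169.44°: ((-169.44 − 150.84) mod 360) = 39.72°.
Offset of +13.78° east of the west edge: ((13.78 − 150.84) mod 360) = 222.94°.
222.94° > 39.72° ⇒ outside.

No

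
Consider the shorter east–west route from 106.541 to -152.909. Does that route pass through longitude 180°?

Yes

Naïve |-152.909 − 106.541| = 259.45° > 180°, so the shorter arc goes the other way round — across 180°.
Signed shortest Δλ = ((-152.909 − 106.541 + 180) mod 360) − 180 = 100.55°.
Going east by 100.55° from +106.541° passes through 180° before reaching -152.909°.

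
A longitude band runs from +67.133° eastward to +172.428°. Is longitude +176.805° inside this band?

Band width going east from +67.133° to +172.428°: ((172.428 − 67.133) mod 360) = 105.295°.
Offset of +176.805° east of the west edge: ((176.805 − 67.133) mod 360) = 109.672°.
109.672° > 105.295° ⇒ outside.

No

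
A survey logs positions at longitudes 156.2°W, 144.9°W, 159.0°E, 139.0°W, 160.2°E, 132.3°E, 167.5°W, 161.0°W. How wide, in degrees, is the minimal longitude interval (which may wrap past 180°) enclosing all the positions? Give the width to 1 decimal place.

88.7°

Sort the longitudes: -167.5°, -161.0°, -156.2°, -144.9°, -139.0°, +132.3°, +159.0°, +160.2°.
Eastward gaps between consecutive values (wrapping around): 6.5°, 4.8°, 11.3°, 5.9°, 271.3°, 26.7°, 1.2°, 32.3°.
Largest gap = 271.3° ⇒ minimal covering band is its complement: 360° − 271.3° = 88.7°.
Band runs from +132.3° eastward to -139.0°, crossing the antimeridian.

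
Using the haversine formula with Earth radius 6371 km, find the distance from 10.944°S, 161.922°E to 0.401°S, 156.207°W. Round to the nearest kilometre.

4771 km

Δλ = -156.207 − 161.922 = -318.129°; wrapped into (−180°, 180°]: 41.871°.
Δφ = -0.401 − -10.944 = 10.543°.
a = sin²(Δφ/2) + cos φ₁ · cos φ₂ · sin²(Δλ/2) = 0.133791.
c = 2·atan2(√a, √(1−a)) = 0.74893 rad → d = 6371·c ≈ 4771.44 km.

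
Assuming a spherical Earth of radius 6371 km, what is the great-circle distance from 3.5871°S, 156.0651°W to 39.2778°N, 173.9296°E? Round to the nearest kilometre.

5670 km

Δλ = 173.9296 − -156.0651 = 329.9947°; wrapped into (−180°, 180°]: -30.0053°.
Δφ = 39.2778 − -3.5871 = 42.8649°.
a = sin²(Δφ/2) + cos φ₁ · cos φ₂ · sin²(Δλ/2) = 0.185290.
c = 2·atan2(√a, √(1−a)) = 0.88999 rad → d = 6371·c ≈ 5670.13 km.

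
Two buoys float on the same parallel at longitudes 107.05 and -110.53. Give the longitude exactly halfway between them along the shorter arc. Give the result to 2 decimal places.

Signed shortest Δλ from +107.05° to -110.53° is +142.42°.
Midpoint longitude = +107.05° + (+142.42°)/2 = +107.05° + 71.21° = +178.26°.
(The naïve average (+107.05 + -110.53)/2 = -1.74° is on the wrong side of the globe.)

+178.26°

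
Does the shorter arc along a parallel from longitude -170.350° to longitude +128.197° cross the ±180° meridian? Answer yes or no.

Naïve |128.197 − -170.350| = 298.547° > 180°, so the shorter arc goes the other way round — across 180°.
Signed shortest Δλ = ((128.197 − -170.350 + 180) mod 360) − 180 = -61.453°.
Going west by 61.453° from -170.350° passes through 180° before reaching +128.197°.

Yes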